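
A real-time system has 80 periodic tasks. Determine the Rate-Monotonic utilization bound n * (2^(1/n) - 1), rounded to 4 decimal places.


Compute 2^(1/80) = 1.0087019838
Subtract 1: 1.0087019838 - 1 = 0.0087019838
Multiply by n: 80 * 0.0087019838 = 0.6961587040
Round to 4 dp: 0.6962

0.6962


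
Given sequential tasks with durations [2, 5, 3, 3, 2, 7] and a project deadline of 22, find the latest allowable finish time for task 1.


LF(activity 1) = deadline - sum of successor durations
Successors: activities 2 through 6 with durations [5, 3, 3, 2, 7]
Sum of successor durations = 20
LF = 22 - 20 = 2

2


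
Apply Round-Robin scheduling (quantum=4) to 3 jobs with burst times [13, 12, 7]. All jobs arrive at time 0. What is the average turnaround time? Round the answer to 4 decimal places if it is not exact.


Time quantum = 4
Execution trace:
  J1 runs 4 units, time = 4
  J2 runs 4 units, time = 8
  J3 runs 4 units, time = 12
  J1 runs 4 units, time = 16
  J2 runs 4 units, time = 20
  J3 runs 3 units, time = 23
  J1 runs 4 units, time = 27
  J2 runs 4 units, time = 31
  J1 runs 1 units, time = 32
Finish times: [32, 31, 23]
Average turnaround = 86/3 = 28.6667

28.6667


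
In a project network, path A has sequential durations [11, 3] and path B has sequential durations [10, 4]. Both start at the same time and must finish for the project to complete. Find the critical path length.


Path A total = 11 + 3 = 14
Path B total = 10 + 4 = 14
Critical path = longest path = max(14, 14) = 14

14


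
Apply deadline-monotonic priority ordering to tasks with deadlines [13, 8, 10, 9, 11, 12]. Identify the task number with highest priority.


Sort tasks by relative deadline (ascending):
  Task 2: deadline = 8
  Task 4: deadline = 9
  Task 3: deadline = 10
  Task 5: deadline = 11
  Task 6: deadline = 12
  Task 1: deadline = 13
Priority order (highest first): [2, 4, 3, 5, 6, 1]
Highest priority task = 2

2


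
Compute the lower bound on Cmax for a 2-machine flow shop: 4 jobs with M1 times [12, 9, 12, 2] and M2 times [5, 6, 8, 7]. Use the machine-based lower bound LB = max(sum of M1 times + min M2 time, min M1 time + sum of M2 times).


LB1 = sum(M1 times) + min(M2 times) = 35 + 5 = 40
LB2 = min(M1 times) + sum(M2 times) = 2 + 26 = 28
Lower bound = max(LB1, LB2) = max(40, 28) = 40

40


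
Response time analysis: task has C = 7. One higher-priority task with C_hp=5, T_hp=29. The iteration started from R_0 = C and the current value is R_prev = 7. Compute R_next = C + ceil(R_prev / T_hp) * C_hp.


R_next = C + ceil(R_prev / T_hp) * C_hp
ceil(7 / 29) = ceil(0.2414) = 1
Interference = 1 * 5 = 5
R_next = 7 + 5 = 12

12


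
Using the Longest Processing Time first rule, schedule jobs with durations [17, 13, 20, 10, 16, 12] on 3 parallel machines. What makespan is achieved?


Sort jobs in decreasing order (LPT): [20, 17, 16, 13, 12, 10]
Assign each job to the least loaded machine:
  Machine 1: jobs [20, 10], load = 30
  Machine 2: jobs [17, 12], load = 29
  Machine 3: jobs [16, 13], load = 29
Makespan = max load = 30

30


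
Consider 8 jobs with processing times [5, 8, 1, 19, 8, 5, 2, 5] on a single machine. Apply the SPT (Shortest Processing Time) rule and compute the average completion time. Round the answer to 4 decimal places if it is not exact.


Sort jobs by processing time (SPT order): [1, 2, 5, 5, 5, 8, 8, 19]
Compute completion times sequentially:
  Job 1: processing = 1, completes at 1
  Job 2: processing = 2, completes at 3
  Job 3: processing = 5, completes at 8
  Job 4: processing = 5, completes at 13
  Job 5: processing = 5, completes at 18
  Job 6: processing = 8, completes at 26
  Job 7: processing = 8, completes at 34
  Job 8: processing = 19, completes at 53
Sum of completion times = 156
Average completion time = 156/8 = 19.5

19.5


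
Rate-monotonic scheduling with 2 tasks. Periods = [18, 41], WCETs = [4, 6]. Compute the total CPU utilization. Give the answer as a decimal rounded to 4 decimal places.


Compute individual utilizations (exact fractions):
  Task 1: C/T = 4/18 = 2/9 (approx. 0.2222)
  Task 2: C/T = 6/41 (approx. 0.1463)
Total utilization U = 2/9 + 6/41 = 136/369
Rounded to 4 decimal places: U = 0.3686
RM (Liu & Layland) bound for 2 tasks = 0.828427; compare with U = 136/369 (approx. 0.368564)
U <= bound, so schedulable by RM sufficient condition.

0.3686


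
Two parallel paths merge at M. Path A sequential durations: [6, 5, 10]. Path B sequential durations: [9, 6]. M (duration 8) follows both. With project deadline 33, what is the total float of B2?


Forward pass: ES(B2) = sum of predecessors on chain B = 9
EF = ES + duration = 9 + 6 = 15
Backward pass: LF(M) = deadline = 33; LS(M) = 33 - 8 = 25
LF(B2) = LS(M) - sum(successors on chain B) = 25 - 0 = 25
LS = LF - duration = 25 - 6 = 19
Total float = LS - ES = 19 - 9 = 10

10


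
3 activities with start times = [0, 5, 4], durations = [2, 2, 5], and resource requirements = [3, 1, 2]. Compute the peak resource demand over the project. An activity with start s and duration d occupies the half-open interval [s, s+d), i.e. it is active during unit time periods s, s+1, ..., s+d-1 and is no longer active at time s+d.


Each activity i is active on [start_i, start_i + duration_i).
Compute total resource usage per time slot:
  t=0: active resources = [3], total = 3
  t=1: active resources = [3], total = 3
  t=2: active resources = [], total = 0
  t=3: active resources = [], total = 0
  t=4: active resources = [2], total = 2
  t=5: active resources = [1, 2], total = 3
  t=6: active resources = [1, 2], total = 3
  t=7: active resources = [2], total = 2
  t=8: active resources = [2], total = 2
Peak resource demand = 3

3


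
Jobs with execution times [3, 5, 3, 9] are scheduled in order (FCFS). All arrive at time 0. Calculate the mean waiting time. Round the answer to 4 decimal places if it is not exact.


FCFS order (as given): [3, 5, 3, 9]
Waiting times:
  Job 1: wait = 0
  Job 2: wait = 3
  Job 3: wait = 8
  Job 4: wait = 11
Sum of waiting times = 22
Average waiting time = 22/4 = 5.5

5.5


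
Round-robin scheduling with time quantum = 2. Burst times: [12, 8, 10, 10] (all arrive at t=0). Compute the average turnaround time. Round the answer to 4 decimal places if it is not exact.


Time quantum = 2
Execution trace:
  J1 runs 2 units, time = 2
  J2 runs 2 units, time = 4
  J3 runs 2 units, time = 6
  J4 runs 2 units, time = 8
  J1 runs 2 units, time = 10
  J2 runs 2 units, time = 12
  J3 runs 2 units, time = 14
  J4 runs 2 units, time = 16
  J1 runs 2 units, time = 18
  J2 runs 2 units, time = 20
  J3 runs 2 units, time = 22
  J4 runs 2 units, time = 24
  J1 runs 2 units, time = 26
  J2 runs 2 units, time = 28
  J3 runs 2 units, time = 30
  J4 runs 2 units, time = 32
  J1 runs 2 units, time = 34
  J3 runs 2 units, time = 36
  J4 runs 2 units, time = 38
  J1 runs 2 units, time = 40
Finish times: [40, 28, 36, 38]
Average turnaround = 142/4 = 35.5

35.5


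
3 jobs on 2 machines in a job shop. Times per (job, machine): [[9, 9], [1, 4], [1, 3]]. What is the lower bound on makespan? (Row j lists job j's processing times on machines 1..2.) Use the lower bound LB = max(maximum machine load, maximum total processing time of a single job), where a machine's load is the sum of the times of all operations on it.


Machine loads:
  Machine 1: 9 + 1 + 1 = 11
  Machine 2: 9 + 4 + 3 = 16
Max machine load = 16
Job totals:
  Job 1: 18
  Job 2: 5
  Job 3: 4
Max job total = 18
Lower bound = max(16, 18) = 18

18


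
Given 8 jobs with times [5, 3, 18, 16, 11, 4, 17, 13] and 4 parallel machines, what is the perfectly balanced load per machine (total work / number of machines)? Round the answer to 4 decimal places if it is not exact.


Total processing time = 5 + 3 + 18 + 16 + 11 + 4 + 17 + 13 = 87
Number of machines = 4
Ideal balanced load = 87 / 4 = 21.75

21.75


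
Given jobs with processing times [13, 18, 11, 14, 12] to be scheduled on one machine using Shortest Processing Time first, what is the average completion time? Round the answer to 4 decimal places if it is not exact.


Sort jobs by processing time (SPT order): [11, 12, 13, 14, 18]
Compute completion times sequentially:
  Job 1: processing = 11, completes at 11
  Job 2: processing = 12, completes at 23
  Job 3: processing = 13, completes at 36
  Job 4: processing = 14, completes at 50
  Job 5: processing = 18, completes at 68
Sum of completion times = 188
Average completion time = 188/5 = 37.6

37.6


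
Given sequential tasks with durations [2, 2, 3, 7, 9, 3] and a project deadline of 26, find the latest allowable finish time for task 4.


LF(activity 4) = deadline - sum of successor durations
Successors: activities 5 through 6 with durations [9, 3]
Sum of successor durations = 12
LF = 26 - 12 = 14

14


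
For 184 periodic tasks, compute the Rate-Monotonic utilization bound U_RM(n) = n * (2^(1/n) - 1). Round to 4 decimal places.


Compute 2^(1/184) = 1.0037742087
Subtract 1: 1.0037742087 - 1 = 0.0037742087
Multiply by n: 184 * 0.0037742087 = 0.6944544008
Round to 4 dp: 0.6945

0.6945


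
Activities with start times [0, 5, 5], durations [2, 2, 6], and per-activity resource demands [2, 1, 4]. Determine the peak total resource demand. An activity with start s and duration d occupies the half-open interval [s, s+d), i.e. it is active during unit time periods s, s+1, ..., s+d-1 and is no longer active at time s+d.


Each activity i is active on [start_i, start_i + duration_i).
Compute total resource usage per time slot:
  t=0: active resources = [2], total = 2
  t=1: active resources = [2], total = 2
  t=2: active resources = [], total = 0
  t=3: active resources = [], total = 0
  t=4: active resources = [], total = 0
  t=5: active resources = [1, 4], total = 5
  t=6: active resources = [1, 4], total = 5
  t=7: active resources = [4], total = 4
  t=8: active resources = [4], total = 4
  t=9: active resources = [4], total = 4
  t=10: active resources = [4], total = 4
Peak resource demand = 5

5


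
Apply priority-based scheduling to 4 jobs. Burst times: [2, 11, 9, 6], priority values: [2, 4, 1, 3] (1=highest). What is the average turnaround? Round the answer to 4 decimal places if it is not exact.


Sort by priority (ascending = highest first):
Order: [(1, 9), (2, 2), (3, 6), (4, 11)]
Completion times:
  Priority 1, burst=9, C=9
  Priority 2, burst=2, C=11
  Priority 3, burst=6, C=17
  Priority 4, burst=11, C=28
Average turnaround = 65/4 = 16.25

16.25


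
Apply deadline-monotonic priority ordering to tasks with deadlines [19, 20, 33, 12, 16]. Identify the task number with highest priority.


Sort tasks by relative deadline (ascending):
  Task 4: deadline = 12
  Task 5: deadline = 16
  Task 1: deadline = 19
  Task 2: deadline = 20
  Task 3: deadline = 33
Priority order (highest first): [4, 5, 1, 2, 3]
Highest priority task = 4

4


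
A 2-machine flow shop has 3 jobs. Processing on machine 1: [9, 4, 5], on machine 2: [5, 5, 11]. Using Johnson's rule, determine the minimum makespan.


Apply Johnson's rule:
  Group 1 (a <= b): [(2, 4, 5), (3, 5, 11)]
  Group 2 (a > b): [(1, 9, 5)]
Optimal job order: [2, 3, 1]
Schedule:
  Job 2: M1 done at 4, M2 done at 9
  Job 3: M1 done at 9, M2 done at 20
  Job 1: M1 done at 18, M2 done at 25
Makespan = 25

25


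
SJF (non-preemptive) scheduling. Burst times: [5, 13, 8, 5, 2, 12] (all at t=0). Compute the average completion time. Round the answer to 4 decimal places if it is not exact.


SJF order (ascending): [2, 5, 5, 8, 12, 13]
Completion times:
  Job 1: burst=2, C=2
  Job 2: burst=5, C=7
  Job 3: burst=5, C=12
  Job 4: burst=8, C=20
  Job 5: burst=12, C=32
  Job 6: burst=13, C=45
Average completion = 118/6 = 19.6667

19.6667


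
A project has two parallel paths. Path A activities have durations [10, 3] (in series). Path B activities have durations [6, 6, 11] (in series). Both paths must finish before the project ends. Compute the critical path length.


Path A total = 10 + 3 = 13
Path B total = 6 + 6 + 11 = 23
Critical path = longest path = max(13, 23) = 23

23


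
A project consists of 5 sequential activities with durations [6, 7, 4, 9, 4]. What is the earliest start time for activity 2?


Activity 2 starts after activities 1 through 1 complete.
Predecessor durations: [6]
ES = 6 = 6

6


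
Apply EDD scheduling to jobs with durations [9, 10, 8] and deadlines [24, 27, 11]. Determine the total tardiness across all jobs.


Sort by due date (EDD order): [(8, 11), (9, 24), (10, 27)]
Compute completion times and tardiness:
  Job 1: p=8, d=11, C=8, tardiness=max(0,8-11)=0
  Job 2: p=9, d=24, C=17, tardiness=max(0,17-24)=0
  Job 3: p=10, d=27, C=27, tardiness=max(0,27-27)=0
Total tardiness = 0

0


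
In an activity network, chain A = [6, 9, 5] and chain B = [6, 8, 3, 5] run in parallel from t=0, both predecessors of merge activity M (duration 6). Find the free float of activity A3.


ES(A3) = sum of predecessors on chain A = 15
EF(A3) = ES + duration = 15 + 5 = 20
Successor of A3 is M. ES(M) = max(sum(A), sum(B)) = max(20, 22) = 22
Free float = ES(successor) - EF(current) = 22 - 20 = 2

2


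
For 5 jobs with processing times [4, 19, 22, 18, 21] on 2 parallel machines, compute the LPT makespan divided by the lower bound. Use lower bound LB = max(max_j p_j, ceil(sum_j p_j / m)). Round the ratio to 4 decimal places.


LPT order: [22, 21, 19, 18, 4]
Machine loads after assignment: [44, 40]
LPT makespan = 44
Lower bound = max(max_job, ceil(total/2)) = max(22, 42) = 42
Ratio = 44 / 42 = 1.0476

1.0476


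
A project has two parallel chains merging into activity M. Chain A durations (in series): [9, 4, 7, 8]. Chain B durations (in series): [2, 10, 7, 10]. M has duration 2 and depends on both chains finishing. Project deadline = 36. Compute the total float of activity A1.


Forward pass: ES(A1) = sum of predecessors on chain A = 0
EF = ES + duration = 0 + 9 = 9
Backward pass: LF(M) = deadline = 36; LS(M) = 36 - 2 = 34
LF(A1) = LS(M) - sum(successors on chain A) = 34 - 19 = 15
LS = LF - duration = 15 - 9 = 6
Total float = LS - ES = 6 - 0 = 6

6


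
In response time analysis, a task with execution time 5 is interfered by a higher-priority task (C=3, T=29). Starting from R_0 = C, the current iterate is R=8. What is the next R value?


R_next = C + ceil(R_prev / T_hp) * C_hp
ceil(8 / 29) = ceil(0.2759) = 1
Interference = 1 * 3 = 3
R_next = 5 + 3 = 8
R_next = R_prev, so the iteration has converged (response time = 8).

8


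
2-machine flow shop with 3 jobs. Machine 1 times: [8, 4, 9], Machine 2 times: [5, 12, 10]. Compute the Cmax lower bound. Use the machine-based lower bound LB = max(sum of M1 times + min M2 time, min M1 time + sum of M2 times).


LB1 = sum(M1 times) + min(M2 times) = 21 + 5 = 26
LB2 = min(M1 times) + sum(M2 times) = 4 + 27 = 31
Lower bound = max(LB1, LB2) = max(26, 31) = 31

31


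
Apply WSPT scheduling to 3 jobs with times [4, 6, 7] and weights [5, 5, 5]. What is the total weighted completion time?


Compute p/w ratios and sort ascending (WSPT): [(4, 5), (6, 5), (7, 5)]
Compute weighted completion times:
  Job (p=4,w=5): C=4, w*C=5*4=20
  Job (p=6,w=5): C=10, w*C=5*10=50
  Job (p=7,w=5): C=17, w*C=5*17=85
Total weighted completion time = 155

155


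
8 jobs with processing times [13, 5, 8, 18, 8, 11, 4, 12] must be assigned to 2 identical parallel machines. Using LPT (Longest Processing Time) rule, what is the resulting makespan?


Sort jobs in decreasing order (LPT): [18, 13, 12, 11, 8, 8, 5, 4]
Assign each job to the least loaded machine:
  Machine 1: jobs [18, 11, 8, 4], load = 41
  Machine 2: jobs [13, 12, 8, 5], load = 38
Makespan = max load = 41

41


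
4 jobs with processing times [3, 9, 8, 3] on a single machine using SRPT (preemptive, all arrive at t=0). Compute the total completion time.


Since all jobs arrive at t=0, SRPT equals SPT ordering.
SPT order: [3, 3, 8, 9]
Completion times:
  Job 1: p=3, C=3
  Job 2: p=3, C=6
  Job 3: p=8, C=14
  Job 4: p=9, C=23
Total completion time = 3 + 6 + 14 + 23 = 46

46


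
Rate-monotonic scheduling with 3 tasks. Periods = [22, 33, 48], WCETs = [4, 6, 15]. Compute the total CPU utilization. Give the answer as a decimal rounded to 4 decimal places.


Compute individual utilizations (exact fractions):
  Task 1: C/T = 4/22 = 2/11 (approx. 0.1818)
  Task 2: C/T = 6/33 = 2/11 (approx. 0.1818)
  Task 3: C/T = 15/48 = 5/16 (approx. 0.3125)
Total utilization U = 2/11 + 2/11 + 5/16 = 119/176
Rounded to 4 decimal places: U = 0.6761
RM (Liu & Layland) bound for 3 tasks = 0.779763; compare with U = 119/176 (approx. 0.676136)
U <= bound, so schedulable by RM sufficient condition.

0.6761


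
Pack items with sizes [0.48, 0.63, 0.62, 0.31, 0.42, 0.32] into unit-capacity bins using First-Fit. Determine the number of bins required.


Place items sequentially using First-Fit:
  Item 0.48 -> new Bin 1
  Item 0.63 -> new Bin 2
  Item 0.62 -> new Bin 3
  Item 0.31 -> Bin 1 (now 0.79)
  Item 0.42 -> new Bin 4
  Item 0.32 -> Bin 2 (now 0.95)
Total bins used = 4

4


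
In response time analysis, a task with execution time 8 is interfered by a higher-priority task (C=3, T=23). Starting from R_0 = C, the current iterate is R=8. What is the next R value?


R_next = C + ceil(R_prev / T_hp) * C_hp
ceil(8 / 23) = ceil(0.3478) = 1
Interference = 1 * 3 = 3
R_next = 8 + 3 = 11

11


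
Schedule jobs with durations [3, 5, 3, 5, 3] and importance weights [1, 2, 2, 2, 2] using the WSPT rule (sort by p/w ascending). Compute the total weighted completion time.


Compute p/w ratios and sort ascending (WSPT): [(3, 2), (3, 2), (5, 2), (5, 2), (3, 1)]
Compute weighted completion times:
  Job (p=3,w=2): C=3, w*C=2*3=6
  Job (p=3,w=2): C=6, w*C=2*6=12
  Job (p=5,w=2): C=11, w*C=2*11=22
  Job (p=5,w=2): C=16, w*C=2*16=32
  Job (p=3,w=1): C=19, w*C=1*19=19
Total weighted completion time = 91

91


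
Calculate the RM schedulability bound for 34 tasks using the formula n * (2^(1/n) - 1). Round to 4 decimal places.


Compute 2^(1/34) = 1.0205959096
Subtract 1: 1.0205959096 - 1 = 0.0205959096
Multiply by n: 34 * 0.0205959096 = 0.7002609264
Round to 4 dp: 0.7003

0.7003


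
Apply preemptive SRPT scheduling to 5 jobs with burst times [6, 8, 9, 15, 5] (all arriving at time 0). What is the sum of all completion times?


Since all jobs arrive at t=0, SRPT equals SPT ordering.
SPT order: [5, 6, 8, 9, 15]
Completion times:
  Job 1: p=5, C=5
  Job 2: p=6, C=11
  Job 3: p=8, C=19
  Job 4: p=9, C=28
  Job 5: p=15, C=43
Total completion time = 5 + 11 + 19 + 28 + 43 = 106

106


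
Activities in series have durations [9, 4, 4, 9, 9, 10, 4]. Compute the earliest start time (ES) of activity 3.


Activity 3 starts after activities 1 through 2 complete.
Predecessor durations: [9, 4]
ES = 9 + 4 = 13

13


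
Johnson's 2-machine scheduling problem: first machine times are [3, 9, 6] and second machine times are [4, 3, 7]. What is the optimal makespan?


Apply Johnson's rule:
  Group 1 (a <= b): [(1, 3, 4), (3, 6, 7)]
  Group 2 (a > b): [(2, 9, 3)]
Optimal job order: [1, 3, 2]
Schedule:
  Job 1: M1 done at 3, M2 done at 7
  Job 3: M1 done at 9, M2 done at 16
  Job 2: M1 done at 18, M2 done at 21
Makespan = 21

21


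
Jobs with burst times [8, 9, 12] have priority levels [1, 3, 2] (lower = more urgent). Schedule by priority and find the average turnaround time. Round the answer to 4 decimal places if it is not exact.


Sort by priority (ascending = highest first):
Order: [(1, 8), (2, 12), (3, 9)]
Completion times:
  Priority 1, burst=8, C=8
  Priority 2, burst=12, C=20
  Priority 3, burst=9, C=29
Average turnaround = 57/3 = 19.0

19.0


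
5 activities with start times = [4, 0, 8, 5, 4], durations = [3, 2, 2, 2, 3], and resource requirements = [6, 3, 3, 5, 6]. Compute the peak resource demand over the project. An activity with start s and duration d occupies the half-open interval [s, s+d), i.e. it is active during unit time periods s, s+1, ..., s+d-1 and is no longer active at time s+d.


Each activity i is active on [start_i, start_i + duration_i).
Compute total resource usage per time slot:
  t=0: active resources = [3], total = 3
  t=1: active resources = [3], total = 3
  t=2: active resources = [], total = 0
  t=3: active resources = [], total = 0
  t=4: active resources = [6, 6], total = 12
  t=5: active resources = [6, 5, 6], total = 17
  t=6: active resources = [6, 5, 6], total = 17
  t=7: active resources = [], total = 0
  t=8: active resources = [3], total = 3
  t=9: active resources = [3], total = 3
Peak resource demand = 17

17


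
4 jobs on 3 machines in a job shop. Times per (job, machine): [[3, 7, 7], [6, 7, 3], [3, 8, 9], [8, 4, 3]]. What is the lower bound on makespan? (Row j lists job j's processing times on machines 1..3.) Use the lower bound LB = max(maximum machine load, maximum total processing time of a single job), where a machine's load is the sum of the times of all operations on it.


Machine loads:
  Machine 1: 3 + 6 + 3 + 8 = 20
  Machine 2: 7 + 7 + 8 + 4 = 26
  Machine 3: 7 + 3 + 9 + 3 = 22
Max machine load = 26
Job totals:
  Job 1: 17
  Job 2: 16
  Job 3: 20
  Job 4: 15
Max job total = 20
Lower bound = max(26, 20) = 26

26


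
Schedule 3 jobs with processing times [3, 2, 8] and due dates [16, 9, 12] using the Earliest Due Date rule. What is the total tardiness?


Sort by due date (EDD order): [(2, 9), (8, 12), (3, 16)]
Compute completion times and tardiness:
  Job 1: p=2, d=9, C=2, tardiness=max(0,2-9)=0
  Job 2: p=8, d=12, C=10, tardiness=max(0,10-12)=0
  Job 3: p=3, d=16, C=13, tardiness=max(0,13-16)=0
Total tardiness = 0

0


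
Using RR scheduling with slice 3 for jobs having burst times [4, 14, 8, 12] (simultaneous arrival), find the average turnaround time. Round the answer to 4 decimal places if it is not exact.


Time quantum = 3
Execution trace:
  J1 runs 3 units, time = 3
  J2 runs 3 units, time = 6
  J3 runs 3 units, time = 9
  J4 runs 3 units, time = 12
  J1 runs 1 units, time = 13
  J2 runs 3 units, time = 16
  J3 runs 3 units, time = 19
  J4 runs 3 units, time = 22
  J2 runs 3 units, time = 25
  J3 runs 2 units, time = 27
  J4 runs 3 units, time = 30
  J2 runs 3 units, time = 33
  J4 runs 3 units, time = 36
  J2 runs 2 units, time = 38
Finish times: [13, 38, 27, 36]
Average turnaround = 114/4 = 28.5

28.5


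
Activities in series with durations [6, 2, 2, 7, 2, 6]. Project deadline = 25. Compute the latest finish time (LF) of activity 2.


LF(activity 2) = deadline - sum of successor durations
Successors: activities 3 through 6 with durations [2, 7, 2, 6]
Sum of successor durations = 17
LF = 25 - 17 = 8

8


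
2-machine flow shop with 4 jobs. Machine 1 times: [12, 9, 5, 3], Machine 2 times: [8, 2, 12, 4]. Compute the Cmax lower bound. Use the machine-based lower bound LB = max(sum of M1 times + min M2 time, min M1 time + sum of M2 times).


LB1 = sum(M1 times) + min(M2 times) = 29 + 2 = 31
LB2 = min(M1 times) + sum(M2 times) = 3 + 26 = 29
Lower bound = max(LB1, LB2) = max(31, 29) = 31

31


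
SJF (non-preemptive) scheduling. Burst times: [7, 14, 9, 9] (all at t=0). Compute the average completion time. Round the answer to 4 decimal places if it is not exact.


SJF order (ascending): [7, 9, 9, 14]
Completion times:
  Job 1: burst=7, C=7
  Job 2: burst=9, C=16
  Job 3: burst=9, C=25
  Job 4: burst=14, C=39
Average completion = 87/4 = 21.75

21.75


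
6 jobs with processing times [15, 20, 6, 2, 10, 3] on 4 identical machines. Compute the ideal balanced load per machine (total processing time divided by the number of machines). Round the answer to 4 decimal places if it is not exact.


Total processing time = 15 + 20 + 6 + 2 + 10 + 3 = 56
Number of machines = 4
Ideal balanced load = 56 / 4 = 14.0

14.0


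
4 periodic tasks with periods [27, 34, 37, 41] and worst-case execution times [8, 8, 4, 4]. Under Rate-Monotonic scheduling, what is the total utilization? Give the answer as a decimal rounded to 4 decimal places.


Compute individual utilizations (exact fractions):
  Task 1: C/T = 8/27 (approx. 0.2963)
  Task 2: C/T = 8/34 = 4/17 (approx. 0.2353)
  Task 3: C/T = 4/37 (approx. 0.1081)
  Task 4: C/T = 4/41 (approx. 0.0976)
Total utilization U = 8/27 + 4/17 + 4/37 + 4/41 = 513356/696303
Rounded to 4 decimal places: U = 0.7373
RM (Liu & Layland) bound for 4 tasks = 0.756828; compare with U = 513356/696303 (approx. 0.737259)
U <= bound, so schedulable by RM sufficient condition.

0.7373


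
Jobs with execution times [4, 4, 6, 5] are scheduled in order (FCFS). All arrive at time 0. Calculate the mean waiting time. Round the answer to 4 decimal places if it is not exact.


FCFS order (as given): [4, 4, 6, 5]
Waiting times:
  Job 1: wait = 0
  Job 2: wait = 4
  Job 3: wait = 8
  Job 4: wait = 14
Sum of waiting times = 26
Average waiting time = 26/4 = 6.5

6.5


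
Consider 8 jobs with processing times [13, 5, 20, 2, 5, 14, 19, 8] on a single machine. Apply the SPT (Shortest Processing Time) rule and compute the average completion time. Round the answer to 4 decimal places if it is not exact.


Sort jobs by processing time (SPT order): [2, 5, 5, 8, 13, 14, 19, 20]
Compute completion times sequentially:
  Job 1: processing = 2, completes at 2
  Job 2: processing = 5, completes at 7
  Job 3: processing = 5, completes at 12
  Job 4: processing = 8, completes at 20
  Job 5: processing = 13, completes at 33
  Job 6: processing = 14, completes at 47
  Job 7: processing = 19, completes at 66
  Job 8: processing = 20, completes at 86
Sum of completion times = 273
Average completion time = 273/8 = 34.125

34.125


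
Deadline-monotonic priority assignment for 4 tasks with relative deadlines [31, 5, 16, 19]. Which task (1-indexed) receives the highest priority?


Sort tasks by relative deadline (ascending):
  Task 2: deadline = 5
  Task 3: deadline = 16
  Task 4: deadline = 19
  Task 1: deadline = 31
Priority order (highest first): [2, 3, 4, 1]
Highest priority task = 2

2


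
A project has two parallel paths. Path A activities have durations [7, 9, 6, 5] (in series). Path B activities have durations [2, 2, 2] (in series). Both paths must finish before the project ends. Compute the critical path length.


Path A total = 7 + 9 + 6 + 5 = 27
Path B total = 2 + 2 + 2 = 6
Critical path = longest path = max(27, 6) = 27

27


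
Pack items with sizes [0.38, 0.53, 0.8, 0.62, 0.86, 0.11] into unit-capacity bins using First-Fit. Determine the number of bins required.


Place items sequentially using First-Fit:
  Item 0.38 -> new Bin 1
  Item 0.53 -> Bin 1 (now 0.91)
  Item 0.8 -> new Bin 2
  Item 0.62 -> new Bin 3
  Item 0.86 -> new Bin 4
  Item 0.11 -> Bin 2 (now 0.91)
Total bins used = 4

4


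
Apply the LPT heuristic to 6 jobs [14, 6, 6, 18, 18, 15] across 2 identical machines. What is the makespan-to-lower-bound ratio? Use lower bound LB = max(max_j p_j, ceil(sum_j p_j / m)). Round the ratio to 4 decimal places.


LPT order: [18, 18, 15, 14, 6, 6]
Machine loads after assignment: [39, 38]
LPT makespan = 39
Lower bound = max(max_job, ceil(total/2)) = max(18, 39) = 39
Ratio = 39 / 39 = 1.0

1.0


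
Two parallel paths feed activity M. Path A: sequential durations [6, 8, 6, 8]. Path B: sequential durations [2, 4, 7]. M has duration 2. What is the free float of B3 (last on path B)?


ES(B3) = sum of predecessors on chain B = 6
EF(B3) = ES + duration = 6 + 7 = 13
Successor of B3 is M. ES(M) = max(sum(A), sum(B)) = max(28, 13) = 28
Free float = ES(successor) - EF(current) = 28 - 13 = 15

15


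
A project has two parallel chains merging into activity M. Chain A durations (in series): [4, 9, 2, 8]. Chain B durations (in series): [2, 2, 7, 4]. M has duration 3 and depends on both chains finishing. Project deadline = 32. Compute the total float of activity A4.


Forward pass: ES(A4) = sum of predecessors on chain A = 15
EF = ES + duration = 15 + 8 = 23
Backward pass: LF(M) = deadline = 32; LS(M) = 32 - 3 = 29
LF(A4) = LS(M) - sum(successors on chain A) = 29 - 0 = 29
LS = LF - duration = 29 - 8 = 21
Total float = LS - ES = 21 - 15 = 6

6


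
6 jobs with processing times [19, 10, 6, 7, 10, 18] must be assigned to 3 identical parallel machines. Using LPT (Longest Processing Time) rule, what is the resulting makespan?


Sort jobs in decreasing order (LPT): [19, 18, 10, 10, 7, 6]
Assign each job to the least loaded machine:
  Machine 1: jobs [19, 6], load = 25
  Machine 2: jobs [18, 7], load = 25
  Machine 3: jobs [10, 10], load = 20
Makespan = max load = 25

25


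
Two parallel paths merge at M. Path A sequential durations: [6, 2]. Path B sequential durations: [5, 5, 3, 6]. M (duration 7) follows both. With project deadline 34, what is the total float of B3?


Forward pass: ES(B3) = sum of predecessors on chain B = 10
EF = ES + duration = 10 + 3 = 13
Backward pass: LF(M) = deadline = 34; LS(M) = 34 - 7 = 27
LF(B3) = LS(M) - sum(successors on chain B) = 27 - 6 = 21
LS = LF - duration = 21 - 3 = 18
Total float = LS - ES = 18 - 10 = 8

8


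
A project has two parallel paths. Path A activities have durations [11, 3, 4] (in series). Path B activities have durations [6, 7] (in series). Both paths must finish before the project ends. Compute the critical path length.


Path A total = 11 + 3 + 4 = 18
Path B total = 6 + 7 = 13
Critical path = longest path = max(18, 13) = 18

18


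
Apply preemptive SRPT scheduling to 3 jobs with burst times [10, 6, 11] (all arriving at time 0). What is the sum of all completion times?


Since all jobs arrive at t=0, SRPT equals SPT ordering.
SPT order: [6, 10, 11]
Completion times:
  Job 1: p=6, C=6
  Job 2: p=10, C=16
  Job 3: p=11, C=27
Total completion time = 6 + 16 + 27 = 49

49


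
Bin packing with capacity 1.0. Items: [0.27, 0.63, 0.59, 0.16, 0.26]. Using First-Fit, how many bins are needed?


Place items sequentially using First-Fit:
  Item 0.27 -> new Bin 1
  Item 0.63 -> Bin 1 (now 0.9)
  Item 0.59 -> new Bin 2
  Item 0.16 -> Bin 2 (now 0.75)
  Item 0.26 -> new Bin 3
Total bins used = 3

3


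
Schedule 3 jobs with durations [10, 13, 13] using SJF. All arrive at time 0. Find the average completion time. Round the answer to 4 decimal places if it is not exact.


SJF order (ascending): [10, 13, 13]
Completion times:
  Job 1: burst=10, C=10
  Job 2: burst=13, C=23
  Job 3: burst=13, C=36
Average completion = 69/3 = 23.0

23.0


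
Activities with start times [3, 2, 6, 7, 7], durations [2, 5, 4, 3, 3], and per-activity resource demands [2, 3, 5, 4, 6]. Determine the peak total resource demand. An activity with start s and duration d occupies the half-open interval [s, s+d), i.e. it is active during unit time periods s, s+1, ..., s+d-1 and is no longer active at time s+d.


Each activity i is active on [start_i, start_i + duration_i).
Compute total resource usage per time slot:
  t=0: active resources = [], total = 0
  t=1: active resources = [], total = 0
  t=2: active resources = [3], total = 3
  t=3: active resources = [2, 3], total = 5
  t=4: active resources = [2, 3], total = 5
  t=5: active resources = [3], total = 3
  t=6: active resources = [3, 5], total = 8
  t=7: active resources = [5, 4, 6], total = 15
  t=8: active resources = [5, 4, 6], total = 15
  t=9: active resources = [5, 4, 6], total = 15
Peak resource demand = 15

15


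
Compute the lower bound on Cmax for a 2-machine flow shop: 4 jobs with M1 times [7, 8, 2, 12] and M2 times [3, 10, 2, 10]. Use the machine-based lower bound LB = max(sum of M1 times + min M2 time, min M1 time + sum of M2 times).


LB1 = sum(M1 times) + min(M2 times) = 29 + 2 = 31
LB2 = min(M1 times) + sum(M2 times) = 2 + 25 = 27
Lower bound = max(LB1, LB2) = max(31, 27) = 31

31


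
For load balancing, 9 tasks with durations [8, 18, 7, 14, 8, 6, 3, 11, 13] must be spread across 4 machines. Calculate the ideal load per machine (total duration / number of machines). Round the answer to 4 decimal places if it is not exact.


Total processing time = 8 + 18 + 7 + 14 + 8 + 6 + 3 + 11 + 13 = 88
Number of machines = 4
Ideal balanced load = 88 / 4 = 22.0

22.0


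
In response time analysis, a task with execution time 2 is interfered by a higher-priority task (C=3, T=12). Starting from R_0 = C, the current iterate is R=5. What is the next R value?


R_next = C + ceil(R_prev / T_hp) * C_hp
ceil(5 / 12) = ceil(0.4167) = 1
Interference = 1 * 3 = 3
R_next = 2 + 3 = 5
R_next = R_prev, so the iteration has converged (response time = 5).

5


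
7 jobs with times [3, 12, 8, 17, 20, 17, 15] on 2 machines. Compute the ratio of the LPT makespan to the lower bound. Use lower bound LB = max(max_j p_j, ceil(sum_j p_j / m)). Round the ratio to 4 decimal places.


LPT order: [20, 17, 17, 15, 12, 8, 3]
Machine loads after assignment: [46, 46]
LPT makespan = 46
Lower bound = max(max_job, ceil(total/2)) = max(20, 46) = 46
Ratio = 46 / 46 = 1.0

1.0


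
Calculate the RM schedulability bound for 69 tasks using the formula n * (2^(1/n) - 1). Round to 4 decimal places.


Compute 2^(1/69) = 1.0100962378
Subtract 1: 1.0100962378 - 1 = 0.0100962378
Multiply by n: 69 * 0.0100962378 = 0.6966404082
Round to 4 dp: 0.6966

0.6966


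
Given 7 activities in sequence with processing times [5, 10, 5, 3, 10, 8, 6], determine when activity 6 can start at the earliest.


Activity 6 starts after activities 1 through 5 complete.
Predecessor durations: [5, 10, 5, 3, 10]
ES = 5 + 10 + 5 + 3 + 10 = 33

33


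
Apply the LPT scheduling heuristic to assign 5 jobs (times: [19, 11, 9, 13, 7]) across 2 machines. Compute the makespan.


Sort jobs in decreasing order (LPT): [19, 13, 11, 9, 7]
Assign each job to the least loaded machine:
  Machine 1: jobs [19, 9], load = 28
  Machine 2: jobs [13, 11, 7], load = 31
Makespan = max load = 31

31


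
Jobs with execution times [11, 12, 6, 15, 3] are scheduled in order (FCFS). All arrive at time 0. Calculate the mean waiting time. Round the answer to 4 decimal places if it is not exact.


FCFS order (as given): [11, 12, 6, 15, 3]
Waiting times:
  Job 1: wait = 0
  Job 2: wait = 11
  Job 3: wait = 23
  Job 4: wait = 29
  Job 5: wait = 44
Sum of waiting times = 107
Average waiting time = 107/5 = 21.4

21.4


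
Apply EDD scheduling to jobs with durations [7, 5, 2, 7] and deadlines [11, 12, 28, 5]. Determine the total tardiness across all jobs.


Sort by due date (EDD order): [(7, 5), (7, 11), (5, 12), (2, 28)]
Compute completion times and tardiness:
  Job 1: p=7, d=5, C=7, tardiness=max(0,7-5)=2
  Job 2: p=7, d=11, C=14, tardiness=max(0,14-11)=3
  Job 3: p=5, d=12, C=19, tardiness=max(0,19-12)=7
  Job 4: p=2, d=28, C=21, tardiness=max(0,21-28)=0
Total tardiness = 12

12


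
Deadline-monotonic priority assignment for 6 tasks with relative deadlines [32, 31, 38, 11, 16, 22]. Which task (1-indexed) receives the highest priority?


Sort tasks by relative deadline (ascending):
  Task 4: deadline = 11
  Task 5: deadline = 16
  Task 6: deadline = 22
  Task 2: deadline = 31
  Task 1: deadline = 32
  Task 3: deadline = 38
Priority order (highest first): [4, 5, 6, 2, 1, 3]
Highest priority task = 4

4


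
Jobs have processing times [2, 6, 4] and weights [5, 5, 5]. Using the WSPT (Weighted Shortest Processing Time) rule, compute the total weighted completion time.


Compute p/w ratios and sort ascending (WSPT): [(2, 5), (4, 5), (6, 5)]
Compute weighted completion times:
  Job (p=2,w=5): C=2, w*C=5*2=10
  Job (p=4,w=5): C=6, w*C=5*6=30
  Job (p=6,w=5): C=12, w*C=5*12=60
Total weighted completion time = 100

100


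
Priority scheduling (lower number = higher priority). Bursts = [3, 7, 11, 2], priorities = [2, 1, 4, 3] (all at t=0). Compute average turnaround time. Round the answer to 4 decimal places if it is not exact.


Sort by priority (ascending = highest first):
Order: [(1, 7), (2, 3), (3, 2), (4, 11)]
Completion times:
  Priority 1, burst=7, C=7
  Priority 2, burst=3, C=10
  Priority 3, burst=2, C=12
  Priority 4, burst=11, C=23
Average turnaround = 52/4 = 13.0

13.0


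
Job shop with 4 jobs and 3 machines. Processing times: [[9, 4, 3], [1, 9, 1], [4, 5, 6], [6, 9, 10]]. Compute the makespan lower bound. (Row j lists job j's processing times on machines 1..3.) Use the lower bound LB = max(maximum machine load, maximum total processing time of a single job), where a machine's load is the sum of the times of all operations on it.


Machine loads:
  Machine 1: 9 + 1 + 4 + 6 = 20
  Machine 2: 4 + 9 + 5 + 9 = 27
  Machine 3: 3 + 1 + 6 + 10 = 20
Max machine load = 27
Job totals:
  Job 1: 16
  Job 2: 11
  Job 3: 15
  Job 4: 25
Max job total = 25
Lower bound = max(27, 25) = 27

27


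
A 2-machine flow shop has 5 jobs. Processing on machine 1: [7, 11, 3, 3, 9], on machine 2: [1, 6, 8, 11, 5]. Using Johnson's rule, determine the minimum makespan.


Apply Johnson's rule:
  Group 1 (a <= b): [(3, 3, 8), (4, 3, 11)]
  Group 2 (a > b): [(2, 11, 6), (5, 9, 5), (1, 7, 1)]
Optimal job order: [3, 4, 2, 5, 1]
Schedule:
  Job 3: M1 done at 3, M2 done at 11
  Job 4: M1 done at 6, M2 done at 22
  Job 2: M1 done at 17, M2 done at 28
  Job 5: M1 done at 26, M2 done at 33
  Job 1: M1 done at 33, M2 done at 34
Makespan = 34

34


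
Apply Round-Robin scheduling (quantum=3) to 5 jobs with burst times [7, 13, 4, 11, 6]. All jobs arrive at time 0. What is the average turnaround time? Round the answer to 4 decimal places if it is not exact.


Time quantum = 3
Execution trace:
  J1 runs 3 units, time = 3
  J2 runs 3 units, time = 6
  J3 runs 3 units, time = 9
  J4 runs 3 units, time = 12
  J5 runs 3 units, time = 15
  J1 runs 3 units, time = 18
  J2 runs 3 units, time = 21
  J3 runs 1 units, time = 22
  J4 runs 3 units, time = 25
  J5 runs 3 units, time = 28
  J1 runs 1 units, time = 29
  J2 runs 3 units, time = 32
  J4 runs 3 units, time = 35
  J2 runs 3 units, time = 38
  J4 runs 2 units, time = 40
  J2 runs 1 units, time = 41
Finish times: [29, 41, 22, 40, 28]
Average turnaround = 160/5 = 32.0

32.0


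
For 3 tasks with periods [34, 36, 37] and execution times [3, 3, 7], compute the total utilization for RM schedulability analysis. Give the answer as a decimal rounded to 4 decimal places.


Compute individual utilizations (exact fractions):
  Task 1: C/T = 3/34 (approx. 0.0882)
  Task 2: C/T = 3/36 = 1/12 (approx. 0.0833)
  Task 3: C/T = 7/37 (approx. 0.1892)
Total utilization U = 3/34 + 1/12 + 7/37 = 2723/7548
Rounded to 4 decimal places: U = 0.3608
RM (Liu & Layland) bound for 3 tasks = 0.779763; compare with U = 2723/7548 (approx. 0.360758)
U <= bound, so schedulable by RM sufficient condition.

0.3608


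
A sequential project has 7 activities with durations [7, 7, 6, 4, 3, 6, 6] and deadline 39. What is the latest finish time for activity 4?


LF(activity 4) = deadline - sum of successor durations
Successors: activities 5 through 7 with durations [3, 6, 6]
Sum of successor durations = 15
LF = 39 - 15 = 24

24


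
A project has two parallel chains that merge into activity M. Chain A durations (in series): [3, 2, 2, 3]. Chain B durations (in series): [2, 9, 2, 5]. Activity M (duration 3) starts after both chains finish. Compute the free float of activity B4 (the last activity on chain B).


ES(B4) = sum of predecessors on chain B = 13
EF(B4) = ES + duration = 13 + 5 = 18
Successor of B4 is M. ES(M) = max(sum(A), sum(B)) = max(10, 18) = 18
Free float = ES(successor) - EF(current) = 18 - 18 = 0

0


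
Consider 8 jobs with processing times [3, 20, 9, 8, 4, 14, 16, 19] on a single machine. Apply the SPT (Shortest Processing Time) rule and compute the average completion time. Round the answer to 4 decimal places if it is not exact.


Sort jobs by processing time (SPT order): [3, 4, 8, 9, 14, 16, 19, 20]
Compute completion times sequentially:
  Job 1: processing = 3, completes at 3
  Job 2: processing = 4, completes at 7
  Job 3: processing = 8, completes at 15
  Job 4: processing = 9, completes at 24
  Job 5: processing = 14, completes at 38
  Job 6: processing = 16, completes at 54
  Job 7: processing = 19, completes at 73
  Job 8: processing = 20, completes at 93
Sum of completion times = 307
Average completion time = 307/8 = 38.375

38.375
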